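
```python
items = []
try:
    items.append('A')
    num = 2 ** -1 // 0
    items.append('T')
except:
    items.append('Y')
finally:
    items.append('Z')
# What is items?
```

Step-by-step execution trace:
1. try: `items.append('A')` → items = ['A'].
2. `num = 2 ** -1 // 0` raises ZeroDivisionError; `items.append('T')` is not reached.
3. bare `except` matches → `items.append('Y')` → items = ['A', 'Y'].
4. finally always runs: `items.append('Z')` → items = ['A', 'Y', 'Z'].
Result: ['A', 'Y', 'Z']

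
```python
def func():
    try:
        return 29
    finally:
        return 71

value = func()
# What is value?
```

Step-by-step execution trace:
1. `func()` enters try: `return 29` sets pending return value 29.
2. Before returning, `finally: return 71` runs and overrides the pending return.
3. func() returns 71 → value = 71.
Result: 71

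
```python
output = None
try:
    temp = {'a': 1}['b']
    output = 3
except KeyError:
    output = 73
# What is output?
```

Step-by-step execution trace:
1. `temp = {'a': 1}['b']` raises KeyError.
2. `output = 3` is not reached.
3. `except KeyError` matches → output = 73.
Result: 73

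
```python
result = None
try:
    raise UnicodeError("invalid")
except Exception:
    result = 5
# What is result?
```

Step-by-step execution trace:
1. `raise UnicodeError(...)` raises UnicodeError.
2. `except Exception` matches (UnicodeError is a subclass of Exception) → result = 5.
Result: 5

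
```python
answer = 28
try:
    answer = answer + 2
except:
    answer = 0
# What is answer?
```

Step-by-step execution trace:
1. answer starts at 28.
2. try: `answer = answer + 2` → answer = 30. No exception raised.
3. `except` is skipped.
Result: 30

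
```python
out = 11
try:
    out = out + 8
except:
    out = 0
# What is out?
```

Step-by-step execution trace:
1. out starts at 11.
2. try: `out = out + 8` → out = 19. No exception raised.
3. `except` is skipped.
Result: 19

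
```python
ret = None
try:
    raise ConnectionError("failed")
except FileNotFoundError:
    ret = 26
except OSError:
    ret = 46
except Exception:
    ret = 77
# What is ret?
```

Step-by-step execution trace:
1. `raise ConnectionError(...)` raises ConnectionError.
2. `except FileNotFoundError` does not match (ConnectionError is not a subclass of FileNotFoundError); skipped.
3. `except OSError` matches (ConnectionError is a subclass of OSError) → ret = 46.
4. `except Exception` is not reached.
Result: 46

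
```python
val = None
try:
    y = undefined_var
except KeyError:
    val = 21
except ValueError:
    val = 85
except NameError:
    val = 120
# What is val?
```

Step-by-step execution trace:
1. `y = undefined_var` raises NameError.
2. `except KeyError` does not match NameError; skipped.
3. `except ValueError` does not match NameError; skipped.
4. `except NameError` matches → val = 120.
Result: 120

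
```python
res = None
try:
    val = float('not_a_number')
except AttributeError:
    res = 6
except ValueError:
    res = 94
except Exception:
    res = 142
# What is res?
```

Step-by-step execution trace:
1. `val = float('not_a_number')` raises ValueError.
2. `except AttributeError` does not match ValueError; skipped.
3. `except ValueError` matches → res = 94.
4. Remaining except clauses are skipped.
Result: 94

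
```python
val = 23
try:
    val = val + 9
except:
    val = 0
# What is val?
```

Step-by-step execution trace:
1. val starts at 23.
2. try: `val = val + 9` → val = 32. No exception raised.
3. `except` is skipped.
Result: 32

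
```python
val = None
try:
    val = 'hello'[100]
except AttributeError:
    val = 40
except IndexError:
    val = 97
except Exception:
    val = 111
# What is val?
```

Step-by-step execution trace:
1. `val = 'hello'[100]` raises IndexError.
2. `except AttributeError` does not match IndexError; skipped.
3. `except IndexError` matches → val = 97.
4. Remaining except clauses are skipped.
Result: 97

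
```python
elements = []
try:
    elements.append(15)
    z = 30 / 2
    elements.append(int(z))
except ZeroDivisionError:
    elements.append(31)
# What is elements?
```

Step-by-step execution trace:
1. try: `elements.append(15)` → elements = [15].
2. `z = 30 / 2` → z = 15.0. No exception raised.
3. `elements.append(int(z))` → elements = [15, 15].
4. `except ZeroDivisionError` is skipped (no exception was raised).
Result: [15, 15]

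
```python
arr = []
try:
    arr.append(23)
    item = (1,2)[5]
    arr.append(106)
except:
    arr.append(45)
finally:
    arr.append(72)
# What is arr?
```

Step-by-step execution trace:
1. try: `arr.append(23)` → arr = [23].
2. `item = (1,2)[5]` raises IndexError; `arr.append(106)` is not reached.
3. bare `except` matches → `arr.append(45)` → arr = [23, 45].
4. finally always runs: `arr.append(72)` → arr = [23, 45, 72].
Result: [23, 45, 72]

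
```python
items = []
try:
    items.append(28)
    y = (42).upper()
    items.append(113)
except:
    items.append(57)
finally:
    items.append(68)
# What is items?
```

Step-by-step execution trace:
1. try: `items.append(28)` → items = [28].
2. `y = (42).upper()` raises AttributeError; `items.append(113)` is not reached.
3. bare `except` matches → `items.append(57)` → items = [28, 57].
4. finally always runs: `items.append(68)` → items = [28, 57, 68].
Result: [28, 57, 68]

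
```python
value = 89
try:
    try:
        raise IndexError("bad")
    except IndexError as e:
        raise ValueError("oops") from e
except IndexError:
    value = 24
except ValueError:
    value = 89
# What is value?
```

Step-by-step execution trace:
1. Inner try raises IndexError; inner `except IndexError as e` catches it.
2. `raise ValueError(...) from e` raises ValueError (IndexError is attached as __cause__, but only ValueError is active).
3. Outer `except IndexError` does not match ValueError; skipped.
4. Outer `except ValueError` matches → value = 89.
Result: 89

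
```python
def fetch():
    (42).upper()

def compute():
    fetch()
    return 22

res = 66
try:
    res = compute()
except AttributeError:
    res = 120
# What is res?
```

Step-by-step execution trace:
1. res starts at 66.
2. try: `compute()` calls `fetch()`.
3. `fetch()` evaluates `(42).upper()`, which raises AttributeError; it propagates through compute (uncaught).
4. `return 22` in compute is not reached; the assignment to res does not complete.
5. `except AttributeError` matches → res = 120.
Result: 120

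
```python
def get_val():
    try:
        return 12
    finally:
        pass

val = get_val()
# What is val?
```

Step-by-step execution trace:
1. `get_val()` enters try: `return 12` sets pending return value 12.
2. Before returning, `finally: pass` runs (no effect).
3. get_val() returns 12 → val = 12.
Result: 12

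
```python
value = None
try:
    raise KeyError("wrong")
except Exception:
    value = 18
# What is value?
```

Step-by-step execution trace:
1. `raise KeyError(...)` raises KeyError.
2. `except Exception` matches (KeyError is a subclass of Exception) → value = 18.
Result: 18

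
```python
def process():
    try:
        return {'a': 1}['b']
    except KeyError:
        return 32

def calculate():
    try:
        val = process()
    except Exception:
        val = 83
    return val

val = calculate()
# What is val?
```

Step-by-step execution trace:
1. `calculate()` calls `process()`.
2. In process: `{'a': 1}['b']` raises KeyError; `except KeyError` catches it → returns 32.
3. In calculate: `val = process()` → val = 32. No exception reaches calculate.
4. `except Exception` is skipped; calculate returns 32.
5. val = 32.
Result: 32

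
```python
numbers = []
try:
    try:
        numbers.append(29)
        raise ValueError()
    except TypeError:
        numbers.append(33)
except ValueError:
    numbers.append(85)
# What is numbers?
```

Step-by-step execution trace:
1. Inner try: `numbers.append(29)` → numbers = [29].
2. `raise ValueError()` raises ValueError.
3. Inner `except TypeError` does not match ValueError; exception propagates to outer try.
4. Outer `except ValueError` matches → `numbers.append(85)` → numbers = [29, 85].
Result: [29, 85]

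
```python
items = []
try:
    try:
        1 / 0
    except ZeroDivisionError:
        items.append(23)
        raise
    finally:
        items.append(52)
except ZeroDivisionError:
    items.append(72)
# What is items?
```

Step-by-step execution trace:
1. Inner try: `1 / 0` raises ZeroDivisionError.
2. Inner `except ZeroDivisionError` matches → `items.append(23)` → items = [23].
3. bare `raise` re-raises ZeroDivisionError.
4. Inner `finally` runs during unwinding: `items.append(52)` → items = [23, 52].
5. Outer `except ZeroDivisionError` matches → `items.append(72)` → items = [23, 52, 72].
Result: [23, 52, 72]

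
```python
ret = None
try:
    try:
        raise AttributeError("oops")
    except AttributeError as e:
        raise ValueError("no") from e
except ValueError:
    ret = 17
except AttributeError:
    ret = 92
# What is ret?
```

Step-by-step execution trace:
1. Inner try raises AttributeError; inner `except AttributeError as e` catches it.
2. `raise ValueError(...) from e` raises ValueError (AttributeError is attached as __cause__, but only ValueError is active).
3. Outer `except ValueError` matches → ret = 17.
4. `except AttributeError` is not reached.
Result: 17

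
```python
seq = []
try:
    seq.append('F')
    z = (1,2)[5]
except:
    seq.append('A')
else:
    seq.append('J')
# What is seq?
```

Step-by-step execution trace:
1. try: `seq.append('F')` → seq = ['F'].
2. `z = (1,2)[5]` raises IndexError.
3. bare `except` matches → `seq.append('A')` → seq = ['F', 'A'].
4. `else` is skipped (an exception was raised).
Result: ['F', 'A']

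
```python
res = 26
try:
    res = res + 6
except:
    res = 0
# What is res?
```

Step-by-step execution trace:
1. res starts at 26.
2. try: `res = res + 6` → res = 32. No exception raised.
3. `except` is skipped.
Result: 32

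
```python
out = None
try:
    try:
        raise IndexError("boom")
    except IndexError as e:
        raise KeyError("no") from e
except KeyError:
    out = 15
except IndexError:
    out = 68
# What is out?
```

Step-by-step execution trace:
1. Inner try raises IndexError; inner `except IndexError as e` catches it.
2. `raise KeyError(...) from e` raises KeyError (IndexError is attached as __cause__, but only KeyError is active).
3. Outer `except KeyError` matches → out = 15.
4. `except IndexError` is not reached.
Result: 15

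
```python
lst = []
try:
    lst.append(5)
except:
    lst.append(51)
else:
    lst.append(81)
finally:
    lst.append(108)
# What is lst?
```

Step-by-step execution trace:
1. try: `lst.append(5)` → lst = [5]. No exception raised.
2. `except` is skipped.
3. `else` runs: `lst.append(81)` → lst = [5, 81].
4. `finally` always runs: `lst.append(108)` → lst = [5, 81, 108].
Result: [5, 81, 108]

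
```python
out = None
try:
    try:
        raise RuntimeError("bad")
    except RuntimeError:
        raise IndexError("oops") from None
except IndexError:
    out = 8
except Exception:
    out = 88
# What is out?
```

Step-by-step execution trace:
1. Inner try raises RuntimeError; inner `except RuntimeError` catches it.
2. `raise IndexError(...) from None` raises IndexError (from None suppresses __context__, but the active exception is still IndexError).
3. Outer `except IndexError` matches → out = 8.
4. `except Exception` is not reached.
Result: 8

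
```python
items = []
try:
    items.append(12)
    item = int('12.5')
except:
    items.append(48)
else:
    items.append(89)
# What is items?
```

Step-by-step execution trace:
1. try: `items.append(12)` → items = [12].
2. `item = int('12.5')` raises ValueError.
3. bare `except` matches → `items.append(48)` → items = [12, 48].
4. `else` is skipped (an exception was raised).
Result: [12, 48]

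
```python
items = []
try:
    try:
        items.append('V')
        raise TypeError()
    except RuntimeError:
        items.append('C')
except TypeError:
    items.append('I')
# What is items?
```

Step-by-step execution trace:
1. Inner try: `items.append('V')` → items = ['V'].
2. `raise TypeError()` raises TypeError.
3. Inner `except RuntimeError` does not match TypeError; exception propagates to outer try.
4. Outer `except TypeError` matches → `items.append('I')` → items = ['V', 'I'].
Result: ['V', 'I']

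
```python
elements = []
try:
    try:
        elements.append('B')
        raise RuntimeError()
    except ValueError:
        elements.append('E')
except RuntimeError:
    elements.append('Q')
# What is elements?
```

Step-by-step execution trace:
1. Inner try: `elements.append('B')` → elements = ['B'].
2. `raise RuntimeError()` raises RuntimeError.
3. Inner `except ValueError` does not match RuntimeError; exception propagates to outer try.
4. Outer `except RuntimeError` matches → `elements.append('Q')` → elements = ['B', 'Q'].
Result: ['B', 'Q']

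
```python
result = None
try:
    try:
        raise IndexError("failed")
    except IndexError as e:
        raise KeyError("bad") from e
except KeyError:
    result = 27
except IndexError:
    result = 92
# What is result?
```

Step-by-step execution trace:
1. Inner try raises IndexError; inner `except IndexError as e` catches it.
2. `raise KeyError(...) from e` raises KeyError (IndexError is attached as __cause__, but only KeyError is active).
3. Outer `except KeyError` matches → result = 27.
4. `except IndexError` is not reached.
Result: 27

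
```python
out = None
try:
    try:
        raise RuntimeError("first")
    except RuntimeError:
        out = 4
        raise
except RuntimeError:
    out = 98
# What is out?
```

Step-by-step execution trace:
1. Inner try: `raise RuntimeError("first")` raises RuntimeError.
2. Inner `except RuntimeError` matches → out = 4.
3. bare `raise` re-raises the same RuntimeError.
4. Outer `except RuntimeError` matches → out = 98.
Result: 98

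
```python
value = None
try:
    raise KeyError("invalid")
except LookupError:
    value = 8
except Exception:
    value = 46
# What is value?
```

Step-by-step execution trace:
1. `raise KeyError(...)` raises KeyError.
2. `except LookupError` matches (KeyError is a subclass of LookupError) → value = 8.
3. `except Exception` is not reached.
Result: 8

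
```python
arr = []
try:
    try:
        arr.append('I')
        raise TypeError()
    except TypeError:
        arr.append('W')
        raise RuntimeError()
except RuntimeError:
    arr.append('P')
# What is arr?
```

Step-by-step execution trace:
1. Inner try: `arr.append('I')` → arr = ['I'].
2. `raise TypeError()` raises TypeError.
3. Inner `except TypeError` matches → `arr.append('W')` → arr = ['I', 'W'].
4. `raise RuntimeError()` raises RuntimeError; propagates to outer try.
5. Outer `except RuntimeError` matches → `arr.append('P')` → arr = ['I', 'W', 'P'].
Result: ['I', 'W', 'P']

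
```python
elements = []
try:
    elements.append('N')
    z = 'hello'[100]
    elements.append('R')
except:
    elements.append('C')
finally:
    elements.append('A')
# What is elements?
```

Step-by-step execution trace:
1. try: `elements.append('N')` → elements = ['N'].
2. `z = 'hello'[100]` raises IndexError; `elements.append('R')` is not reached.
3. bare `except` matches → `elements.append('C')` → elements = ['N', 'C'].
4. finally always runs: `elements.append('A')` → elements = ['N', 'C', 'A'].
Result: ['N', 'C', 'A']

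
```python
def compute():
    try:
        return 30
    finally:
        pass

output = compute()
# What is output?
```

Step-by-step execution trace:
1. `compute()` enters try: `return 30` sets pending return value 30.
2. Before returning, `finally: pass` runs (no effect).
3. compute() returns 30 → output = 30.
Result: 30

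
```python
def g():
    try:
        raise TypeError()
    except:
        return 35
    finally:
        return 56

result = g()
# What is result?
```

Step-by-step execution trace:
1. `g()` enters try: `raise TypeError()` raises TypeError.
2. bare `except` matches → `return 35` sets pending return value 35.
3. Before returning, `finally: return 56` runs and overrides the pending return.
4. g() returns 56 → result = 56.
Result: 56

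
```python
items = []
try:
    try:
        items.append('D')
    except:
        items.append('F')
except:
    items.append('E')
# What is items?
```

Step-by-step execution trace:
1. Inner try: `items.append('D')` → items = ['D']. No exception raised.
2. Inner `except` is skipped.
3. Inner try completes normally; outer `except` is skipped.
Result: ['D']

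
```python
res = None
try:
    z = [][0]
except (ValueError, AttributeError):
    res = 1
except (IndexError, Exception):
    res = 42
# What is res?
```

Step-by-step execution trace:
1. `z = [][0]` raises IndexError.
2. `except (ValueError, AttributeError)` does not match IndexError; skipped.
3. `except (IndexError, Exception)` matches (IndexError is in the tuple) → res = 42.
Result: 42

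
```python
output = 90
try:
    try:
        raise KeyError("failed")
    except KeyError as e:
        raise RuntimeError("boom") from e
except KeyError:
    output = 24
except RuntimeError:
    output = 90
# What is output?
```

Step-by-step execution trace:
1. Inner try raises KeyError; inner `except KeyError as e` catches it.
2. `raise RuntimeError(...) from e` raises RuntimeError (KeyError is attached as __cause__, but only RuntimeError is active).
3. Outer `except KeyError` does not match RuntimeError; skipped.
4. Outer `except RuntimeError` matches → output = 90.
Result: 90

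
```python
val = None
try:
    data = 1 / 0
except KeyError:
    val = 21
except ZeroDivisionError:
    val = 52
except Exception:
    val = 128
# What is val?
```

Step-by-step execution trace:
1. `data = 1 / 0` raises ZeroDivisionError.
2. `except KeyError` does not match ZeroDivisionError; skipped.
3. `except ZeroDivisionError` matches → val = 52.
4. Remaining except clauses are skipped.
Result: 52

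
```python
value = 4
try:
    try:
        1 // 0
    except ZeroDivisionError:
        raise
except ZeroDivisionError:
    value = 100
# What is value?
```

Step-by-step execution trace:
1. Inner try: `1 // 0` raises ZeroDivisionError.
2. Inner `except ZeroDivisionError` matches; bare `raise` re-raises the same ZeroDivisionError.
3. Outer `except ZeroDivisionError` matches → value = 100.
Result: 100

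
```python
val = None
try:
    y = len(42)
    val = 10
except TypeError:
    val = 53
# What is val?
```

Step-by-step execution trace:
1. `y = len(42)` raises TypeError.
2. `val = 10` is not reached.
3. `except TypeError` matches → val = 53.
Result: 53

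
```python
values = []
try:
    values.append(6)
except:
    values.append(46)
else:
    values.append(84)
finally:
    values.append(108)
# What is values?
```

Step-by-step execution trace:
1. try: `values.append(6)` → values = [6]. No exception raised.
2. `except` is skipped.
3. `else` runs: `values.append(84)` → values = [6, 84].
4. `finally` always runs: `values.append(108)` → values = [6, 84, 108].
Result: [6, 84, 108]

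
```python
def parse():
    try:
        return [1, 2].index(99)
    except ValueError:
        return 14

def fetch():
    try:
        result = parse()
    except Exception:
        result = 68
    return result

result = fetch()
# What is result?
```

Step-by-step execution trace:
1. `fetch()` calls `parse()`.
2. In parse: `[1, 2].index(99)` raises ValueError; `except ValueError` catches it → returns 14.
3. In fetch: `result = parse()` → result = 14. No exception reaches fetch.
4. `except Exception` is skipped; fetch returns 14.
5. result = 14.
Result: 14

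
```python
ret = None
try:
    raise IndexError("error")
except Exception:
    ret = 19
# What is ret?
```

Step-by-step execution trace:
1. `raise IndexError(...)` raises IndexError.
2. `except Exception` matches (IndexError is a subclass of Exception) → ret = 19.
Result: 19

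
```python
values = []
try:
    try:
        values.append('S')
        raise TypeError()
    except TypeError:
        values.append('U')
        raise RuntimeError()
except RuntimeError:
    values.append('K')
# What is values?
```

Step-by-step execution trace:
1. Inner try: `values.append('S')` → values = ['S'].
2. `raise TypeError()` raises TypeError.
3. Inner `except TypeError` matches → `values.append('U')` → values = ['S', 'U'].
4. `raise RuntimeError()` raises RuntimeError; propagates to outer try.
5. Outer `except RuntimeError` matches → `values.append('K')` → values = ['S', 'U', 'K'].
Result: ['S', 'U', 'K']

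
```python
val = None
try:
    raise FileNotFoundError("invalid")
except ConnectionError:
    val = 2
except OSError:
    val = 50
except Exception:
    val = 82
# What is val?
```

Step-by-step execution trace:
1. `raise FileNotFoundError(...)` raises FileNotFoundError.
2. `except ConnectionError` does not match (FileNotFoundError is not a subclass of ConnectionError); skipped.
3. `except OSError` matches (FileNotFoundError is a subclass of OSError) → val = 50.
4. `except Exception` is not reached.
Result: 50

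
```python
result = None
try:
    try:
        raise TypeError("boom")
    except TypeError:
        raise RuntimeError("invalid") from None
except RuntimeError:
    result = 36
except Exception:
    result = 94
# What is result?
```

Step-by-step execution trace:
1. Inner try raises TypeError; inner `except TypeError` catches it.
2. `raise RuntimeError(...) from None` raises RuntimeError (from None suppresses __context__, but the active exception is still RuntimeError).
3. Outer `except RuntimeError` matches → result = 36.
4. `except Exception` is not reached.
Result: 36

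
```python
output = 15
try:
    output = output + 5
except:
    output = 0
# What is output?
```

Step-by-step execution trace:
1. output starts at 15.
2. try: `output = output + 5` → output = 20. No exception raised.
3. `except` is skipped.
Result: 20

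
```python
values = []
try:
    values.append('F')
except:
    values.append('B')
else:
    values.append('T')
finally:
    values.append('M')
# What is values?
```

Step-by-step execution trace:
1. try: `values.append('F')` → values = ['F']. No exception raised.
2. `except` is skipped.
3. `else` runs: `values.append('T')` → values = ['F', 'T'].
4. `finally` always runs: `values.append('M')` → values = ['F', 'T', 'M'].
Result: ['F', 'T', 'M']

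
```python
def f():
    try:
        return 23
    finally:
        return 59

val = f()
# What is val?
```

Step-by-step execution trace:
1. `f()` enters try: `return 23` sets pending return value 23.
2. Before returning, `finally: return 59` runs and overrides the pending return.
3. f() returns 59 → val = 59.
Result: 59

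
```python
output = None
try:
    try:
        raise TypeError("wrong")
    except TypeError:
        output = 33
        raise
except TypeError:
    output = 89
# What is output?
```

Step-by-step execution trace:
1. Inner try: `raise TypeError("wrong")` raises TypeError.
2. Inner `except TypeError` matches → output = 33.
3. bare `raise` re-raises the same TypeError.
4. Outer `except TypeError` matches → output = 89.
Result: 89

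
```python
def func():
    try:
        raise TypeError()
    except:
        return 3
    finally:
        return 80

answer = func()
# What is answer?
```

Step-by-step execution trace:
1. `func()` enters try: `raise TypeError()` raises TypeError.
2. bare `except` matches → `return 3` sets pending return value 3.
3. Before returning, `finally: return 80` runs and overrides the pending return.
4. func() returns 80 → answer = 80.
Result: 80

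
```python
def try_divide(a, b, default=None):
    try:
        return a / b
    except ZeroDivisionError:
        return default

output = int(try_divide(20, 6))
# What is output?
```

Step-by-step execution trace:
1. `try_divide(20, 6)` enters try: `return 20 / 6` → returns 3.3333333333333335. No exception raised.
2. `except ZeroDivisionError` is skipped.
3. `int(3.3333333333333335)` → 3 → output = 3.
Result: 3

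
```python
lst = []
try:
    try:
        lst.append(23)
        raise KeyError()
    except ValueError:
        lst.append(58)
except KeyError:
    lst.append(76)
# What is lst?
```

Step-by-step execution trace:
1. Inner try: `lst.append(23)` → lst = [23].
2. `raise KeyError()` raises KeyError.
3. Inner `except ValueError` does not match KeyError; exception propagates to outer try.
4. Outer `except KeyError` matches → `lst.append(76)` → lst = [23, 76].
Result: [23, 76]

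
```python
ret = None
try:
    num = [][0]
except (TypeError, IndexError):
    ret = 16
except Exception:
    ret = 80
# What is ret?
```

Step-by-step execution trace:
1. `num = [][0]` raises IndexError.
2. `except (TypeError, IndexError)` matches (IndexError is in the tuple) → ret = 16.
3. `except Exception` is not reached.
Result: 16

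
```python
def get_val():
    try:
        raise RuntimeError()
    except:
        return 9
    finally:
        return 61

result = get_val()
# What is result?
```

Step-by-step execution trace:
1. `get_val()` enters try: `raise RuntimeError()` raises RuntimeError.
2. bare `except` matches → `return 9` sets pending return value 9.
3. Before returning, `finally: return 61` runs and overrides the pending return.
4. get_val() returns 61 → result = 61.
Result: 61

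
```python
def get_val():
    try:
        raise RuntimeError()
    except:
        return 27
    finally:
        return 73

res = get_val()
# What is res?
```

Step-by-step execution trace:
1. `get_val()` enters try: `raise RuntimeError()` raises RuntimeError.
2. bare `except` matches → `return 27` sets pending return value 27.
3. Before returning, `finally: return 73` runs and overrides the pending return.
4. get_val() returns 73 → res = 73.
Result: 73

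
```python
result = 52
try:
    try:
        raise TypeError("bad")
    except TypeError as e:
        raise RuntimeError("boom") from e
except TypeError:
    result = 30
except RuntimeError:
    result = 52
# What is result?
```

Step-by-step execution trace:
1. Inner try raises TypeError; inner `except TypeError as e` catches it.
2. `raise RuntimeError(...) from e` raises RuntimeError (TypeError is attached as __cause__, but only RuntimeError is active).
3. Outer `except TypeError` does not match RuntimeError; skipped.
4. Outer `except RuntimeError` matches → result = 52.
Result: 52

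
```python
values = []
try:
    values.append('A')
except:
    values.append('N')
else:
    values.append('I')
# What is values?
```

Step-by-step execution trace:
1. try: `values.append('A')` → values = ['A']. No exception raised.
2. `except` is skipped.
3. `else` runs (try completed without exception): `values.append('I')` → values = ['A', 'I'].
Result: ['A', 'I']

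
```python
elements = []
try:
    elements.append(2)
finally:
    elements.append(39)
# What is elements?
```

Step-by-step execution trace:
1. try: `elements.append(2)` → elements = [2].
2. The try body completes without raising.
3. finally always runs: `elements.append(39)` → elements = [2, 39].
Result: [2, 39]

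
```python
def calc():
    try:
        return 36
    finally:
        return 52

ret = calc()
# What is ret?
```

Step-by-step execution trace:
1. `calc()` enters try: `return 36` sets pending return value 36.
2. Before returning, `finally: return 52` runs and overrides the pending return.
3. calc() returns 52 → ret = 52.
Result: 52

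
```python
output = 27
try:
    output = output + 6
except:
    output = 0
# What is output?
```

Step-by-step execution trace:
1. output starts at 27.
2. try: `output = output + 6` → output = 33. No exception raised.
3. `except` is skipped.
Result: 33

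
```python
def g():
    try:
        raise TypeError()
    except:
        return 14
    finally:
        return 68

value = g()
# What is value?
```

Step-by-step execution trace:
1. `g()` enters try: `raise TypeError()` raises TypeError.
2. bare `except` matches → `return 14` sets pending return value 14.
3. Before returning, `finally: return 68` runs and overrides the pending return.
4. g() returns 68 → value = 68.
Result: 68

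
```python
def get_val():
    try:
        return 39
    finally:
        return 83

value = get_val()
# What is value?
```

Step-by-step execution trace:
1. `get_val()` enters try: `return 39` sets pending return value 39.
2. Before returning, `finally: return 83` runs and overrides the pending return.
3. get_val() returns 83 → value = 83.
Result: 83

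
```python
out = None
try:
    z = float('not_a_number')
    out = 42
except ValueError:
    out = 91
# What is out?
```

Step-by-step execution trace:
1. `z = float('not_a_number')` raises ValueError.
2. `out = 42` is not reached.
3. `except ValueError` matches → out = 91.
Result: 91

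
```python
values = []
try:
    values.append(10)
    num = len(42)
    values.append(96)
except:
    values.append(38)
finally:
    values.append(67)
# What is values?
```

Step-by-step execution trace:
1. try: `values.append(10)` → values = [10].
2. `num = len(42)` raises TypeError; `values.append(96)` is not reached.
3. bare `except` matches → `values.append(38)` → values = [10, 38].
4. finally always runs: `values.append(67)` → values = [10, 38, 67].
Result: [10, 38, 67]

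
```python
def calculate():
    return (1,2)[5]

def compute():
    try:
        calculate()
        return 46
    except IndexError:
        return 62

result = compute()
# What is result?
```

Step-by-step execution trace:
1. `compute()` calls `calculate()`.
2. `calculate()` evaluates `(1,2)[5]`, which raises IndexError; it propagates to the caller.
3. `return 46` is not reached.
4. `except IndexError` in compute matches → returns 62.
5. result = 62.
Result: 62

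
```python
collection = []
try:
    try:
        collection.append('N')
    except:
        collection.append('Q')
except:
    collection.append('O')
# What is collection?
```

Step-by-step execution trace:
1. Inner try: `collection.append('N')` → collection = ['N']. No exception raised.
2. Inner `except` is skipped.
3. Inner try completes normally; outer `except` is skipped.
Result: ['N']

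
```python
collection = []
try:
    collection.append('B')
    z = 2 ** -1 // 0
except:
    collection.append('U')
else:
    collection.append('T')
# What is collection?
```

Step-by-step execution trace:
1. try: `collection.append('B')` → collection = ['B'].
2. `z = 2 ** -1 // 0` raises ZeroDivisionError.
3. bare `except` matches → `collection.append('U')` → collection = ['B', 'U'].
4. `else` is skipped (an exception was raised).
Result: ['B', 'U']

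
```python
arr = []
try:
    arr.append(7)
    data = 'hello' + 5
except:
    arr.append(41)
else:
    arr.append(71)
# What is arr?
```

Step-by-step execution trace:
1. try: `arr.append(7)` → arr = [7].
2. `data = 'hello' + 5` raises TypeError.
3. bare `except` matches → `arr.append(41)` → arr = [7, 41].
4. `else` is skipped (an exception was raised).
Result: [7, 41]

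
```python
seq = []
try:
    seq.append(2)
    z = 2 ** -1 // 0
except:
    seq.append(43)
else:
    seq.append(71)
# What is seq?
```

Step-by-step execution trace:
1. try: `seq.append(2)` → seq = [2].
2. `z = 2 ** -1 // 0` raises ZeroDivisionError.
3. bare `except` matches → `seq.append(43)` → seq = [2, 43].
4. `else` is skipped (an exception was raised).
Result: [2, 43]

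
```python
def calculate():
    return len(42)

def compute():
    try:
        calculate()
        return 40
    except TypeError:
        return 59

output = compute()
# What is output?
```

Step-by-step execution trace:
1. `compute()` calls `calculate()`.
2. `calculate()` evaluates `len(42)`, which raises TypeError; it propagates to the caller.
3. `return 40` is not reached.
4. `except TypeError` in compute matches → returns 59.
5. output = 59.
Result: 59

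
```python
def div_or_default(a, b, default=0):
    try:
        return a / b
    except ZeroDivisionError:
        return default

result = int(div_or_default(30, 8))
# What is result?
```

Step-by-step execution trace:
1. `div_or_default(30, 8)` enters try: `return 30 / 8` → returns 3.75. No exception raised.
2. `except ZeroDivisionError` is skipped.
3. `int(3.75)` → 3 → result = 3.
Result: 3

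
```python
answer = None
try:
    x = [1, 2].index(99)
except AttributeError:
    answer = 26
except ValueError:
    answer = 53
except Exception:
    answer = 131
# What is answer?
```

Step-by-step execution trace:
1. `x = [1, 2].index(99)` raises ValueError.
2. `except AttributeError` does not match ValueError; skipped.
3. `except ValueError` matches → answer = 53.
4. Remaining except clauses are skipped.
Result: 53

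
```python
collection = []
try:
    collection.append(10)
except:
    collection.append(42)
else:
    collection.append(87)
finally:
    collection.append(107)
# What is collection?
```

Step-by-step execution trace:
1. try: `collection.append(10)` → collection = [10]. No exception raised.
2. `except` is skipped.
3. `else` runs: `collection.append(87)` → collection = [10, 87].
4. `finally` always runs: `collection.append(107)` → collection = [10, 87, 107].
Result: [10, 87, 107]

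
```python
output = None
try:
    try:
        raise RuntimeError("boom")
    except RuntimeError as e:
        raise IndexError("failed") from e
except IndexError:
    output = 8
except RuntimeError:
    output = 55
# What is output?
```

Step-by-step execution trace:
1. Inner try raises RuntimeError; inner `except RuntimeError as e` catches it.
2. `raise IndexError(...) from e` raises IndexError (RuntimeError is attached as __cause__, but only IndexError is active).
3. Outer `except IndexError` matches → output = 8.
4. `except RuntimeError` is not reached.
Result: 8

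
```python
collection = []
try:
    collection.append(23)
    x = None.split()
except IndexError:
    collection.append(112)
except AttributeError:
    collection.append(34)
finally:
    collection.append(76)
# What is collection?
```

Step-by-step execution trace:
1. try: `collection.append(23)` → collection = [23].
2. `x = None.split()` raises AttributeError.
3. `except IndexError` does not match AttributeError; skipped.
4. `except AttributeError` matches → `collection.append(34)` → collection = [23, 34].
5. finally always runs: `collection.append(76)` → collection = [23, 34, 76].
Result: [23, 34, 76]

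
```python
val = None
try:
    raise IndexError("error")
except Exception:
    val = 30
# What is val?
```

Step-by-step execution trace:
1. `raise IndexError(...)` raises IndexError.
2. `except Exception` matches (IndexError is a subclass of Exception) → val = 30.
Result: 30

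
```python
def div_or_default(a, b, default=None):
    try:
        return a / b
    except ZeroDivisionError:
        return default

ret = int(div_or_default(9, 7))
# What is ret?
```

Step-by-step execution trace:
1. `div_or_default(9, 7)` enters try: `return 9 / 7` → returns 1.2857142857142858. No exception raised.
2. `except ZeroDivisionError` is skipped.
3. `int(1.2857142857142858)` → 1 → ret = 1.
Result: 1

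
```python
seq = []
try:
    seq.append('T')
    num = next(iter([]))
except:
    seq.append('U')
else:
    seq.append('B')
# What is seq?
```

Step-by-step execution trace:
1. try: `seq.append('T')` → seq = ['T'].
2. `num = next(iter([]))` raises StopIteration.
3. bare `except` matches → `seq.append('U')` → seq = ['T', 'U'].
4. `else` is skipped (an exception was raised).
Result: ['T', 'U']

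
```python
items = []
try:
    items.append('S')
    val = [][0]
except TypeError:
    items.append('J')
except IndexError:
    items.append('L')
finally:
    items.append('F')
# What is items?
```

Step-by-step execution trace:
1. try: `items.append('S')` → items = ['S'].
2. `val = [][0]` raises IndexError.
3. `except TypeError` does not match IndexError; skipped.
4. `except IndexError` matches → `items.append('L')` → items = ['S', 'L'].
5. finally always runs: `items.append('F')` → items = ['S', 'L', 'F'].
Result: ['S', 'L', 'F']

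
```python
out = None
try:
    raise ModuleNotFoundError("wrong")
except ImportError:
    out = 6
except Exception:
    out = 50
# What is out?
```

Step-by-step execution trace:
1. `raise ModuleNotFoundError(...)` raises ModuleNotFoundError.
2. `except ImportError` matches (ModuleNotFoundError is a subclass of ImportError) → out = 6.
3. `except Exception` is not reached.
Result: 6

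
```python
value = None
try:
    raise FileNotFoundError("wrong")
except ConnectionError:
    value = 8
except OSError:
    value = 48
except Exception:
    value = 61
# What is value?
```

Step-by-step execution trace:
1. `raise FileNotFoundError(...)` raises FileNotFoundError.
2. `except ConnectionError` does not match (FileNotFoundError is not a subclass of ConnectionError); skipped.
3. `except OSError` matches (FileNotFoundError is a subclass of OSError) → value = 48.
4. `except Exception` is not reached.
Result: 48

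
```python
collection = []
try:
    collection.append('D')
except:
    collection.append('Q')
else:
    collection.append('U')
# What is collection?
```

Step-by-step execution trace:
1. try: `collection.append('D')` → collection = ['D']. No exception raised.
2. `except` is skipped.
3. `else` runs (try completed without exception): `collection.append('U')` → collection = ['D', 'U'].
Result: ['D', 'U']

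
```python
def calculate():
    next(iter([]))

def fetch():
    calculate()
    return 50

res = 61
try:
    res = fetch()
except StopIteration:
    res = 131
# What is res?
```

Step-by-step execution trace:
1. res starts at 61.
2. try: `fetch()` calls `calculate()`.
3. `calculate()` evaluates `next(iter([]))`, which raises StopIteration; it propagates through fetch (uncaught).
4. `return 50` in fetch is not reached; the assignment to res does not complete.
5. `except StopIteration` matches → res = 131.
Result: 131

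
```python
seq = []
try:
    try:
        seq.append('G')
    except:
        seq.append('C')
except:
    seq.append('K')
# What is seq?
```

Step-by-step execution trace:
1. Inner try: `seq.append('G')` → seq = ['G']. No exception raised.
2. Inner `except` is skipped.
3. Inner try completes normally; outer `except` is skipped.
Result: ['G']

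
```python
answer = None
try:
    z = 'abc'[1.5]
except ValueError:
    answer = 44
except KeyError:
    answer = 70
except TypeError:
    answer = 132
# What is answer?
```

Step-by-step execution trace:
1. `z = 'abc'[1.5]` raises TypeError.
2. `except ValueError` does not match TypeError; skipped.
3. `except KeyError` does not match TypeError; skipped.
4. `except TypeError` matches → answer = 132.
Result: 132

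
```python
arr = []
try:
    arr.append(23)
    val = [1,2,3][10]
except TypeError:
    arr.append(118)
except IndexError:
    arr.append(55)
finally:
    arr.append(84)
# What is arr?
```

Step-by-step execution trace:
1. try: `arr.append(23)` → arr = [23].
2. `val = [1,2,3][10]` raises IndexError.
3. `except TypeError` does not match IndexError; skipped.
4. `except IndexError` matches → `arr.append(55)` → arr = [23, 55].
5. finally always runs: `arr.append(84)` → arr = [23, 55, 84].
Result: [23, 55, 84]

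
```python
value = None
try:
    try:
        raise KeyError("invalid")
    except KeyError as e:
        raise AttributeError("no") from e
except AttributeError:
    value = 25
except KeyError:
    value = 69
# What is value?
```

Step-by-step execution trace:
1. Inner try raises KeyError; inner `except KeyError as e` catches it.
2. `raise AttributeError(...) from e` raises AttributeError (KeyError is attached as __cause__, but only AttributeError is active).
3. Outer `except AttributeError` matches → value = 25.
4. `except KeyError` is not reached.
Result: 25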